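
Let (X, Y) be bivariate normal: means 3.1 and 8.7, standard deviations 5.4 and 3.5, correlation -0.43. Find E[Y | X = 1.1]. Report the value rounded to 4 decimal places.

9.2574

E[Y | X=x] = μ_Y + ρ(σ_Y/σ_X)(x − μ_X) for jointly normal variables.
E[Y | X=1.1] = 8.7 + (-0.43)·(3.5/5.4)·(1.1 − (3.1)) = 8.7 + (-0.2787)·(-2) = 9.2574.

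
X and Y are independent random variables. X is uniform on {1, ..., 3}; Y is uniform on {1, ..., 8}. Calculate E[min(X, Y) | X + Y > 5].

32/15

P(X + Y > 5) = 5/8.
Summing min(X,Y)·P(x,y) over outcomes with X + Y > 5 gives 4/3.
E[min(X, Y) | X + Y > 5] = (4/3) / (5/8) = 32/15.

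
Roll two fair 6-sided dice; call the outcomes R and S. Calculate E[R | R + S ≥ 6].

53/13

P(R + S ≥ 6) = 13/18.
Summing R·P(x,y) over outcomes with R + S ≥ 6 gives 53/18.
E[R | R + S ≥ 6] = (53/18) / (13/18) = 53/13.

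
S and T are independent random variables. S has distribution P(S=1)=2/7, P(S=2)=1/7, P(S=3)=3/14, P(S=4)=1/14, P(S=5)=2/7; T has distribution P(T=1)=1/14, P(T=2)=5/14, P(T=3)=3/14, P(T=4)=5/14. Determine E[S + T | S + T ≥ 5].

P(S + T ≥ 5) = 145/196.
Summing (S+T)·P(x,y) over outcomes with S + T ≥ 5 gives 240/49.
E[S + T | S + T ≥ 5] = (240/49) / (145/196) = 192/29.

192/29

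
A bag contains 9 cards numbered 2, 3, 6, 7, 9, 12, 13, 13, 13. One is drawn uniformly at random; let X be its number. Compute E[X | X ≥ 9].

12

P(X ≥ 9) = 5/9.
Σ over the event: 9·1/9 + 12·1/9 + 13·1/3 = 20/3.
E[X | X ≥ 9] = (20/3) / (5/9) = 12.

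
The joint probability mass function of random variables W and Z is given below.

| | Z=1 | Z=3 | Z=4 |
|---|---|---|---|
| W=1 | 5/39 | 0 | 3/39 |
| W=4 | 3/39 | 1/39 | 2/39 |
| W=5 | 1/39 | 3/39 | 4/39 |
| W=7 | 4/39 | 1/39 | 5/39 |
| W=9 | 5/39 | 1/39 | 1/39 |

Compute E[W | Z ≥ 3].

110/21

P(Z ≥ 3) = 7/13.
Summing W·P(W=x,Z=y) over the conditioning event gives 110/39.
E[W | Z ≥ 3] = (110/39) / (7/13) = 110/21.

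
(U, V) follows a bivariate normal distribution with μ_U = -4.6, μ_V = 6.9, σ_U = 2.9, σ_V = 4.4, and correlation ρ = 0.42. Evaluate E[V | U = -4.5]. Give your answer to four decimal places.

6.9637

For a bivariate normal, E[V | U=x] = μ_V + ρ·(σ_V/σ_U)·(x − μ_U).
E[V | U=-4.5] = 6.9 + (0.42)·(4.4/2.9)·(-4.5 − (-4.6)) = 6.9 + (0.63724)·(0.1) = 6.9637.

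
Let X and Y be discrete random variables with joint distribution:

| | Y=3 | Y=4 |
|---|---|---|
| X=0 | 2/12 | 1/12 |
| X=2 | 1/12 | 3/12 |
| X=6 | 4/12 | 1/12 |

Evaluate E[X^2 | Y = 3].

P(Y = 3) = 7/12.
Σ X^2·P over the event = 0·(2/12) + 4·(1/12) + 36·(4/12) = 37/3.
E[X^2 | Y = 3] = (37/3) / (7/12) = 148/7.

148/7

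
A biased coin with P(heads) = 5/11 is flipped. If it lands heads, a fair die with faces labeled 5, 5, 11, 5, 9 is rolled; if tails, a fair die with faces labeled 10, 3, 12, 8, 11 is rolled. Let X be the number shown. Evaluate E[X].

439/55

E[X | heads] = (5+5+11+5+9)/5 = 7.
E[X | tails] = (10+3+12+8+11)/5 = 44/5.
By the law of total expectation,
E[X] = (5/11)·(7) + (6/11)·(44/5) = 439/55.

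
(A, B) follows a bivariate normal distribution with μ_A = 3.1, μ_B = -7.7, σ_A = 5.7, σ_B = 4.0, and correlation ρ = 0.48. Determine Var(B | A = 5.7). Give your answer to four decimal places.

The conditional variance in a bivariate normal is σ_B²(1 − ρ²), independent of x.
Var(B | A=5.7) = (4.0)²·(1 − (0.48)²) = 16·0.7696 = 12.3136.

12.3136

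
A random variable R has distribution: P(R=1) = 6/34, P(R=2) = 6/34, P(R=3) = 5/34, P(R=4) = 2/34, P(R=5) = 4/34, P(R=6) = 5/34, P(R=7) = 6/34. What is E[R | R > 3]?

P(R > 3) = 1/2.
Σ over the event: 4·1/17 + 5·2/17 + 6·5/34 + 7·3/17 = 50/17.
E[R | R > 3] = (50/17) / (1/2) = 100/17.

100/17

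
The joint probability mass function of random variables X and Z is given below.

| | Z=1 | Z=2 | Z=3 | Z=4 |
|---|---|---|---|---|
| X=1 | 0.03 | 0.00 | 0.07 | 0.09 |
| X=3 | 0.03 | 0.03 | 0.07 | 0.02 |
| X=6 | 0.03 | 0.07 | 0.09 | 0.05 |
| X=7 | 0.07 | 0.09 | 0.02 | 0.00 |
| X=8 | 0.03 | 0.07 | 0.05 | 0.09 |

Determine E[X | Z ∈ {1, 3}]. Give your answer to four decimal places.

P(Z ∈ {1, 3}) = 0.49.
Summing X·P(X=x,Z=y) over the conditioning event gives 2.39.
E[X | Z ∈ {1, 3}] = (2.39) / (0.49) = 4.8776.

4.8776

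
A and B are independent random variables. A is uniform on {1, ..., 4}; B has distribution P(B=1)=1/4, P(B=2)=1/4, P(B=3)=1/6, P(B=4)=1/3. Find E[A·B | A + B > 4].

P(A + B > 4) = 31/48.
Summing AB·P(x,y) over outcomes with A + B > 4 gives 67/12.
E[A·B | A + B > 4] = (67/12) / (31/48) = 268/31.

268/31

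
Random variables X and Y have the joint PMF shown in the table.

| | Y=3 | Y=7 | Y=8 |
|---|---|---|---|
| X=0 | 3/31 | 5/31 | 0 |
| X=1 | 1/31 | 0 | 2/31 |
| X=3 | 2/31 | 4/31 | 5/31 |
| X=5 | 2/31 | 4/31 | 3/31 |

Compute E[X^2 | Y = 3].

69/8

P(Y = 3) = 8/31.
Σ X^2·P over the event = 0·(3/31) + 1·(1/31) + 9·(2/31) + 25·(2/31) = 69/31.
E[X^2 | Y = 3] = (69/31) / (8/31) = 69/8.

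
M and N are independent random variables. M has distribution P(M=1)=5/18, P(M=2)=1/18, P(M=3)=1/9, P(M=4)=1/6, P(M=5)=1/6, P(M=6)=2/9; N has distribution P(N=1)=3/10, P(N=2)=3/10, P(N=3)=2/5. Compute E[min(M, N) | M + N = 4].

P(M + N = 4) = 29/180.
Summing min(M,N)·P(x,y) over outcomes with M + N = 4 gives 8/45.
E[min(M, N) | M + N = 4] = (8/45) / (29/180) = 32/29.

32/29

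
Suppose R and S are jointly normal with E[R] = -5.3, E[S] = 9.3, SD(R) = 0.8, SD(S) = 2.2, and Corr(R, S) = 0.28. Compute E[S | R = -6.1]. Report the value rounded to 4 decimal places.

8.6840

For a bivariate normal, E[S | R=x] = μ_S + ρ·(σ_S/σ_R)·(x − μ_R).
E[S | R=-6.1] = 9.3 + (0.28)·(2.2/0.8)·(-6.1 − (-5.3)) = 9.3 + (0.77)·(-0.8) = 8.6840.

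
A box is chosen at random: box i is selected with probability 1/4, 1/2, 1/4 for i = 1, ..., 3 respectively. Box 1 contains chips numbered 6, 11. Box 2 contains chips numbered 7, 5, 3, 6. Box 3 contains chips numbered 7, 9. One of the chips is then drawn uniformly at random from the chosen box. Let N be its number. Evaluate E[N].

27/4

E[N | box 1] = (6+11)/2 = 17/2.
E[N | box 2] = (7+5+3+6)/4 = 21/4.
E[N | box 3] = (7+9)/2 = 8.
By the law of total expectation,
E[N] = (1/4)·(17/2) + (1/2)·(21/4) + (1/4)·(8) = 27/4.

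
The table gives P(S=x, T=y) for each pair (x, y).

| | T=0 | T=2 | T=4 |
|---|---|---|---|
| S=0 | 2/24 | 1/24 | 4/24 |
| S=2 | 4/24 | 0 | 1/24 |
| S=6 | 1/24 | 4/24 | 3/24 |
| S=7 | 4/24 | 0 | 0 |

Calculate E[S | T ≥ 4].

P(T ≥ 4) = 1/3.
Summing S·P(S=x,T=y) over the conditioning event gives 5/6.
E[S | T ≥ 4] = (5/6) / (1/3) = 5/2.

5/2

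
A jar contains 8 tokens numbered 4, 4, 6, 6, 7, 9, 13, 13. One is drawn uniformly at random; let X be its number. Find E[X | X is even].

P(X is even) = 1/2.
Σ over the event: 4·1/4 + 6·1/4 = 5/2.
E[X | X is even] = (5/2) / (1/2) = 5.

5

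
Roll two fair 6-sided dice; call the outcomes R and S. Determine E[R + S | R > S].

7

P(R > S) = 5/12.
Summing (R+S)·P(x,y) over outcomes with R > S gives 35/12.
E[R + S | R > S] = (35/12) / (5/12) = 7.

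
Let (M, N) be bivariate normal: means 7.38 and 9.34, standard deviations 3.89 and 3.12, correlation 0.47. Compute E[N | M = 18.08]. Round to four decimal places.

E[N | M=x] = μ_N + ρ(σ_N/σ_M)(x − μ_M) for jointly normal variables.
E[N | M=18.08] = 9.34 + (0.47)·(3.12/3.89)·(18.08 − (7.38)) = 9.34 + (0.376967)·(10.7) = 13.3735.

13.3735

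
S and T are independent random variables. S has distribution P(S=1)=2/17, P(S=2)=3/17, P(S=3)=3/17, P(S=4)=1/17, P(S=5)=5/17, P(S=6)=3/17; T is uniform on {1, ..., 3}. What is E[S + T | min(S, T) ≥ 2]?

P(min(S, T) ≥ 2) = 10/17.
Summing (S+T)·P(x,y) over outcomes with min(S, T) ≥ 2 gives 199/51.
E[S + T | min(S, T) ≥ 2] = (199/51) / (10/17) = 199/30.

199/30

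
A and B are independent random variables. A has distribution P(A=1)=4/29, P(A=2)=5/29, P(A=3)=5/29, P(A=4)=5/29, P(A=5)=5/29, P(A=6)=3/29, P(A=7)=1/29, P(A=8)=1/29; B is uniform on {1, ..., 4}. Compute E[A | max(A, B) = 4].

P(max(A, B) = 4) = 17/58.
Summing A·P(x,y) over outcomes with max(A, B) = 4 gives 109/116.
E[A | max(A, B) = 4] = (109/116) / (17/58) = 109/34.

109/34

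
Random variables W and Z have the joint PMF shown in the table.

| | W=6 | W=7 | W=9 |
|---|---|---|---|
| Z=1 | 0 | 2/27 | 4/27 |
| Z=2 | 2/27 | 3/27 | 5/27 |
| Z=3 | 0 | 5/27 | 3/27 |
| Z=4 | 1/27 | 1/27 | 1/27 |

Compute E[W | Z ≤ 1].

P(Z ≤ 1) = 2/9.
Σ W·P over the event = 7·(2/27) + 9·(4/27) = 50/27.
E[W | Z ≤ 1] = (50/27) / (2/9) = 25/3.

25/3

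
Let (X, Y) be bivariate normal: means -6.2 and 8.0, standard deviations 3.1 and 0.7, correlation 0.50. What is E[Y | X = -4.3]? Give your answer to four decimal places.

8.2145

The regression of Y on X has slope ρ·σ_Y/σ_X and passes through (μ_X, μ_Y).
E[Y | X=-4.3] = 8.0 + (0.50)·(0.7/3.1)·(-4.3 − (-6.2)) = 8.0 + (0.1129)·(1.9) = 8.2145.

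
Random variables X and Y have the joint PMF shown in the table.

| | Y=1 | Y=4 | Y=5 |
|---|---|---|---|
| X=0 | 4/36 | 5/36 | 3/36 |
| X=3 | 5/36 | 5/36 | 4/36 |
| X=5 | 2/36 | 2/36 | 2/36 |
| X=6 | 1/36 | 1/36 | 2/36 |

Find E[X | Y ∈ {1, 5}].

65/23

P(Y ∈ {1, 5}) = 23/36.
Σ X·P over the event = 0·(4/36) + 0·(3/36) + 3·(5/36) + 3·(4/36) + 5·(2/36) + 5·(2/36) + 6·(1/36) + 6·(2/36) = 65/36.
E[X | Y ∈ {1, 5}] = (65/36) / (23/36) = 65/23.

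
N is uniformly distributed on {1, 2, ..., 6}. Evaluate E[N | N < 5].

5/2

Given N < 5, N is equally likely to be any of {1, 2, 3, 4}.
E[N | N < 5] = (1 + 2 + 3 + 4) / 4 = 5/2.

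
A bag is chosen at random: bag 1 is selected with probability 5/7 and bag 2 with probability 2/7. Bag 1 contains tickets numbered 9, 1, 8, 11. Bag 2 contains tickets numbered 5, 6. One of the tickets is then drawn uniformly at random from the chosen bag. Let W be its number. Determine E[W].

E[W | bag 1] = (9+1+8+11)/4 = 29/4.
E[W | bag 2] = (5+6)/2 = 11/2.
By the law of total expectation,
E[W] = (5/7)·(29/4) + (2/7)·(11/2) = 27/4.

27/4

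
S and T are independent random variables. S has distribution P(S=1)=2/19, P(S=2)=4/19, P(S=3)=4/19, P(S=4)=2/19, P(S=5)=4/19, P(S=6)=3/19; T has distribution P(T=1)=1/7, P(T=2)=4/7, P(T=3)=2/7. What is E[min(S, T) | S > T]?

175/87

P(S > T) = 87/133.
Summing min(S,T)·P(x,y) over outcomes with S > T gives 25/19.
E[min(S, T) | S > T] = (25/19) / (87/133) = 175/87.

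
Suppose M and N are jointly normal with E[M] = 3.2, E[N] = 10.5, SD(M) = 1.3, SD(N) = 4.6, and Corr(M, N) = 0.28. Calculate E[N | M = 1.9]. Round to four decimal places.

For a bivariate normal, E[N | M=x] = μ_N + ρ·(σ_N/σ_M)·(x − μ_M).
E[N | M=1.9] = 10.5 + (0.28)·(4.6/1.3)·(1.9 − (3.2)) = 10.5 + (0.99077)·(-1.3) = 9.2120.

9.2120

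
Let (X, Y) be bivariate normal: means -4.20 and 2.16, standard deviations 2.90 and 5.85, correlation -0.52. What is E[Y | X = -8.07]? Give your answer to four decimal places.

E[Y | X=x] = μ_Y + ρ(σ_Y/σ_X)(x − μ_X) for jointly normal variables.
E[Y | X=-8.07] = 2.16 + (-0.52)·(5.85/2.90)·(-8.07 − (-4.20)) = 2.16 + (-1.04897)·(-3.87) = 6.2195.

6.2195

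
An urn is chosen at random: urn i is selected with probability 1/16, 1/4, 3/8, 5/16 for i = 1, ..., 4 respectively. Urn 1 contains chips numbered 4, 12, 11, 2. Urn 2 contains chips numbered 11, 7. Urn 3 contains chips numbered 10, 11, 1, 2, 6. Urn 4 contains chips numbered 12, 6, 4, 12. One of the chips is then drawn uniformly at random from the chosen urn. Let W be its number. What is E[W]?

E[W | urn 1] = (4+12+11+2)/4 = 29/4.
E[W | urn 2] = (11+7)/2 = 9.
E[W | urn 3] = (10+11+1+2+6)/5 = 6.
E[W | urn 4] = (12+6+4+12)/4 = 17/2.
By the law of total expectation,
E[W] = (1/16)·(29/4) + (1/4)·(9) + (3/8)·(6) + (5/16)·(17/2) = 487/64.

487/64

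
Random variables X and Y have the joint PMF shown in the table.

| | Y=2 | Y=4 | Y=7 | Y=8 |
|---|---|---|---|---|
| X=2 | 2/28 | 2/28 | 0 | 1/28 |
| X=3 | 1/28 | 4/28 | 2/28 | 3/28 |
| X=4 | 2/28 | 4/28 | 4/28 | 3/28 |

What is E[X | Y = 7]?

11/3

P(Y = 7) = 3/14.
Σ X·P over the event = 3·(2/28) + 4·(4/28) = 11/14.
E[X | Y = 7] = (11/14) / (3/14) = 11/3.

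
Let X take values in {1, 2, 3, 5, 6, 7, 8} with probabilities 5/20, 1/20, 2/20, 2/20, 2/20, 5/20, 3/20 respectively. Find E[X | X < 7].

P(X < 7) = 3/5.
Σ over the event: 1·1/4 + 2·1/20 + 3·1/10 + 5·1/10 + 6·1/10 = 7/4.
E[X | X < 7] = (7/4) / (3/5) = 35/12.

35/12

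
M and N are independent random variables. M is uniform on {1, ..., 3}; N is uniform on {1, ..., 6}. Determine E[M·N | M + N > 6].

73/6

Outcomes with M + N > 6: (1,6), (2,5), (2,6), (3,4), (3,5), (3,6), each with probability 1/18.
E[M·N | M + N > 6] = (6 + 10 + 12 + 12 + 15 + 18) / 6 = 73/6.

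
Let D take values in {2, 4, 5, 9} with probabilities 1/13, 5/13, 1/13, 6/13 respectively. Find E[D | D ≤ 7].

P(D ≤ 7) = 7/13.
Σ over the event: 2·1/13 + 4·5/13 + 5·1/13 = 27/13.
E[D | D ≤ 7] = (27/13) / (7/13) = 27/7.

27/7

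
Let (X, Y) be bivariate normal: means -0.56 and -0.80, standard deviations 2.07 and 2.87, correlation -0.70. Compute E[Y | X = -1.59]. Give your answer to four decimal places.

For a bivariate normal, E[Y | X=x] = μ_Y + ρ·(σ_Y/σ_X)·(x − μ_X).
E[Y | X=-1.59] = -0.80 + (-0.70)·(2.87/2.07)·(-1.59 − (-0.56)) = -0.80 + (-0.97053)·(-1.03) = 0.1996.

0.1996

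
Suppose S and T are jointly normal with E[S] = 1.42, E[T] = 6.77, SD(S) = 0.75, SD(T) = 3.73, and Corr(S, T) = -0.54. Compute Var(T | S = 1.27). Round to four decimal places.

Var(T | S=x) = (1 − ρ²)·σ_T².
Var(T | S=1.27) = (3.73)²·(1 − (-0.54)²) = 13.9129·0.7084 = 9.8559.

9.8559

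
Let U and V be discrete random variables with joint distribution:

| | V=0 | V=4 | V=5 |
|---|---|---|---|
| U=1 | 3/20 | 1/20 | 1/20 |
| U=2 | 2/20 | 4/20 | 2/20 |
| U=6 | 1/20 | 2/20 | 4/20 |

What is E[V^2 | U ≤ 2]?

P(U ≤ 2) = 13/20.
Σ V^2·P over the event = 0·(3/20) + 16·(1/20) + 25·(1/20) + 0·(2/20) + 16·(4/20) + 25·(2/20) = 31/4.
E[V^2 | U ≤ 2] = (31/4) / (13/20) = 155/13.

155/13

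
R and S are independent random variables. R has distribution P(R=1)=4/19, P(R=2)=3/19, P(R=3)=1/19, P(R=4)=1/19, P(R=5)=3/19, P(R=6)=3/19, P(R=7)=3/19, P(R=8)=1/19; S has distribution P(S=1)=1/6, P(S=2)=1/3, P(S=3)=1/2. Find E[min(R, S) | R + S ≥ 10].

20/7

P(R + S ≥ 10) = 7/57.
Summing min(R,S)·P(x,y) over outcomes with R + S ≥ 10 gives 20/57.
E[min(R, S) | R + S ≥ 10] = (20/57) / (7/57) = 20/7.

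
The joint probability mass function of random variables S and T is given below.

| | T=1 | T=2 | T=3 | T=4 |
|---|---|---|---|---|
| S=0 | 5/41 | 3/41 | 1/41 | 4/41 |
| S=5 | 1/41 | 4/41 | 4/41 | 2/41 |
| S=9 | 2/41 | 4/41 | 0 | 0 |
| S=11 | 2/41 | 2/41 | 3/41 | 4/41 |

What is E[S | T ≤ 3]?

P(T ≤ 3) = 31/41.
Summing S·P(S=x,T=y) over the conditioning event gives 176/41.
E[S | T ≤ 3] = (176/41) / (31/41) = 176/31.

176/31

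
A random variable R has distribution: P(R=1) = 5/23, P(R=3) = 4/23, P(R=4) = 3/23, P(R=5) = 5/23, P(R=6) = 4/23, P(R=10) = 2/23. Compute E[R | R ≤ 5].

54/17

P(R ≤ 5) = 17/23.
Σ over the event: 1·5/23 + 3·4/23 + 4·3/23 + 5·5/23 = 54/23.
E[R | R ≤ 5] = (54/23) / (17/23) = 54/17.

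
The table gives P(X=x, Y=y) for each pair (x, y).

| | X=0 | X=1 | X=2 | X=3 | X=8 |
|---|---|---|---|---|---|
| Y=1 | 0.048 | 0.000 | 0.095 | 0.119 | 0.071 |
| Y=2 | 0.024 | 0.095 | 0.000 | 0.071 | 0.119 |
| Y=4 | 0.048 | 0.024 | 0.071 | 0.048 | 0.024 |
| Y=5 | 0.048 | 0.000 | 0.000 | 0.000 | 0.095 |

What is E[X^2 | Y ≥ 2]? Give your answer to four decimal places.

25.0465

P(Y ≥ 2) = 0.667.
Summing X^2·P(X=x,Y=y) over the conditioning event gives 16.706.
E[X^2 | Y ≥ 2] = (16.706) / (0.667) = 25.0465.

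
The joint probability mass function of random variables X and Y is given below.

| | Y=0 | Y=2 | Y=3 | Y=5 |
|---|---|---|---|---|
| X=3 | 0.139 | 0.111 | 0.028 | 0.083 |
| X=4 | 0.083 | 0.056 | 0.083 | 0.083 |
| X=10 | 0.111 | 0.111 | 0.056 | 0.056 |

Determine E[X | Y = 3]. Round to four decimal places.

P(Y = 3) = 0.167.
Σ X·P over the event = 3·(0.028) + 4·(0.083) + 10·(0.056) = 0.976.
E[X | Y = 3] = (0.976) / (0.167) = 5.8443.

5.8443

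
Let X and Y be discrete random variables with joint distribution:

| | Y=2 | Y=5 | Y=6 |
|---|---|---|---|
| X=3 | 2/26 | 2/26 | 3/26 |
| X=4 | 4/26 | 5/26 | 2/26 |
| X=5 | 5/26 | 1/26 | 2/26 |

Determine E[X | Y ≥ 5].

58/15

P(Y ≥ 5) = 15/26.
Σ X·P over the event = 3·(2/26) + 3·(3/26) + 4·(5/26) + 4·(2/26) + 5·(1/26) + 5·(2/26) = 29/13.
E[X | Y ≥ 5] = (29/13) / (15/26) = 58/15.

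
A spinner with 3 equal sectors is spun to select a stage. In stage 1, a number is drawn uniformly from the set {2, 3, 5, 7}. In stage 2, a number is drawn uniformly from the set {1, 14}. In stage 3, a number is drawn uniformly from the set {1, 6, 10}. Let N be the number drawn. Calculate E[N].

209/36

E[N | stage 1] = (2+3+5+7)/4 = 17/4.
E[N | stage 2] = (1+14)/2 = 15/2.
E[N | stage 3] = (1+6+10)/3 = 17/3.
By the law of total expectation,
E[N] = (1/3)·(17/4) + (1/3)·(15/2) + (1/3)·(17/3) = 209/36.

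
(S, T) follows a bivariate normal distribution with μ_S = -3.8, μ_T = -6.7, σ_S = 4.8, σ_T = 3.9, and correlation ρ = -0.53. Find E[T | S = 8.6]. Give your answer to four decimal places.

E[T | S=x] = μ_T + ρ(σ_T/σ_S)(x − μ_S) for jointly normal variables.
E[T | S=8.6] = -6.7 + (-0.53)·(3.9/4.8)·(8.6 − (-3.8)) = -6.7 + (-0.430625)·(12.4) = -12.0398.

-12.0398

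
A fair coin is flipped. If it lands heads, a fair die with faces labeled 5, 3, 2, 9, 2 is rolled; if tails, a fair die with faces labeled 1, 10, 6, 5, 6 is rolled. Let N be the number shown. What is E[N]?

E[N | heads] = (5+3+2+9+2)/5 = 21/5.
E[N | tails] = (1+10+6+5+6)/5 = 28/5.
By the law of total expectation,
E[N] = (1/2)·(21/5) + (1/2)·(28/5) = 49/10.

49/10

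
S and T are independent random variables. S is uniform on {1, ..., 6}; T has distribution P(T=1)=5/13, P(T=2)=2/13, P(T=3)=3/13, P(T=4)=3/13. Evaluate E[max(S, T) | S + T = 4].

P(S + T = 4) = 5/39.
Summing max(S,T)·P(x,y) over outcomes with S + T = 4 gives 14/39.
E[max(S, T) | S + T = 4] = (14/39) / (5/39) = 14/5.

14/5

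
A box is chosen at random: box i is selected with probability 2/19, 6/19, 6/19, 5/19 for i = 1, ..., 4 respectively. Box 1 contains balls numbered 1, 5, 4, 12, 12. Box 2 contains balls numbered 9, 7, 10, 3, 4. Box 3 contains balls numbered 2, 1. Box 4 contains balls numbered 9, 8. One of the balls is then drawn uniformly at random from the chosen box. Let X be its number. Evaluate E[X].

E[X | box 1] = (1+5+4+12+12)/5 = 34/5.
E[X | box 2] = (9+7+10+3+4)/5 = 33/5.
E[X | box 3] = (2+1)/2 = 3/2.
E[X | box 4] = (9+8)/2 = 17/2.
E[X] = (2/19)·(34/5) + (6/19)·(33/5) + (6/19)·(3/2) + (5/19)·(17/2) = 1047/190.

1047/190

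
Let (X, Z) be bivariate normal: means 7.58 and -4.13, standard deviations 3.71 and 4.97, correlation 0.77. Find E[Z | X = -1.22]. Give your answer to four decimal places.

-13.2073

The regression of Z on X has slope ρ·σ_Z/σ_X and passes through (μ_X, μ_Z).
E[Z | X=-1.22] = -4.13 + (0.77)·(4.97/3.71)·(-1.22 − (7.58)) = -4.13 + (1.03151)·(-8.8) = -13.2073.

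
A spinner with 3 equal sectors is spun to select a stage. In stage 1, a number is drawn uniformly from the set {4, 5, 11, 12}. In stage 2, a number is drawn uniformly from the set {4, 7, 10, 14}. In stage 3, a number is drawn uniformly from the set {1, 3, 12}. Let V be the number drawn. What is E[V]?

E[V | stage 1] = (4+5+11+12)/4 = 8.
E[V | stage 2] = (4+7+10+14)/4 = 35/4.
E[V | stage 3] = (1+3+12)/3 = 16/3.
E[V] = (1/3)·(8) + (1/3)·(35/4) + (1/3)·(16/3) = 265/36.

265/36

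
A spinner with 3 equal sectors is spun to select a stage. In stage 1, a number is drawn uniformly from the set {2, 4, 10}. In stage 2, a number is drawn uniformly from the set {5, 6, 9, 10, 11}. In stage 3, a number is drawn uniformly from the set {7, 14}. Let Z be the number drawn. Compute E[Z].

721/90

E[Z | stage 1] = (2+4+10)/3 = 16/3.
E[Z | stage 2] = (5+6+9+10+11)/5 = 41/5.
E[Z | stage 3] = (7+14)/2 = 21/2.
E[Z] = (1/3)·(16/3) + (1/3)·(41/5) + (1/3)·(21/2) = 721/90.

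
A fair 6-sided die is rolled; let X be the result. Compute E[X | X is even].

4

Given X is even, X is equally likely to be any of {2, 4, 6}.
E[X | X is even] = (2 + 4 + 6) / 3 = 4.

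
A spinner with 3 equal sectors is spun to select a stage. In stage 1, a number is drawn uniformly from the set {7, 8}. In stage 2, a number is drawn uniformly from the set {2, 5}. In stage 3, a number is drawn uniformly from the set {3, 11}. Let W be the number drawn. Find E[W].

6

E[W | stage 1] = (7+8)/2 = 15/2.
E[W | stage 2] = (2+5)/2 = 7/2.
E[W | stage 3] = (3+11)/2 = 7.
E[W] = (1/3)·(15/2) + (1/3)·(7/2) + (1/3)·(7) = 6.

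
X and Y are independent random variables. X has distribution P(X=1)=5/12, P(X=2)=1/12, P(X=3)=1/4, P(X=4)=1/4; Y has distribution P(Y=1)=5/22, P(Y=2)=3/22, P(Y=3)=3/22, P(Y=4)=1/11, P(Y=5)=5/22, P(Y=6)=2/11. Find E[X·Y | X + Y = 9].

P(X + Y = 9) = 9/88.
Summing XY·P(x,y) over outcomes with X + Y = 9 gives 43/22.
E[X·Y | X + Y = 9] = (43/22) / (9/88) = 172/9.

172/9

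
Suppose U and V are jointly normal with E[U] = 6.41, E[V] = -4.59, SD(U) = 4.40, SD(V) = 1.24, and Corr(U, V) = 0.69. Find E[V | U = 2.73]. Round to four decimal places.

The regression of V on U has slope ρ·σ_V/σ_U and passes through (μ_U, μ_V).
E[V | U=2.73] = -4.59 + (0.69)·(1.24/4.40)·(2.73 − (6.41)) = -4.59 + (0.19445)·(-3.68) = -5.3056.

-5.3056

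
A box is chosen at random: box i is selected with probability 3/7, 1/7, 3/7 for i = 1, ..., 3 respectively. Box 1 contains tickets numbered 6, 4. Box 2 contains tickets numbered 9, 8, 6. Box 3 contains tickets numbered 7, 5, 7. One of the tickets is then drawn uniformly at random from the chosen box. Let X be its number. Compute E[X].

E[X | box 1] = (6+4)/2 = 5.
E[X | box 2] = (9+8+6)/3 = 23/3.
E[X | box 3] = (7+5+7)/3 = 19/3.
By the law of total expectation,
E[X] = (3/7)·(5) + (1/7)·(23/3) + (3/7)·(19/3) = 125/21.

125/21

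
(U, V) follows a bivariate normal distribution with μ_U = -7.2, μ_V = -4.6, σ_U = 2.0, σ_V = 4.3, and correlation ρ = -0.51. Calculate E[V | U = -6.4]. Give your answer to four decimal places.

-5.4772

E[V | U=x] = μ_V + ρ(σ_V/σ_U)(x − μ_U) for jointly normal variables.
E[V | U=-6.4] = -4.6 + (-0.51)·(4.3/2.0)·(-6.4 − (-7.2)) = -4.6 + (-1.0965)·(0.8) = -5.4772.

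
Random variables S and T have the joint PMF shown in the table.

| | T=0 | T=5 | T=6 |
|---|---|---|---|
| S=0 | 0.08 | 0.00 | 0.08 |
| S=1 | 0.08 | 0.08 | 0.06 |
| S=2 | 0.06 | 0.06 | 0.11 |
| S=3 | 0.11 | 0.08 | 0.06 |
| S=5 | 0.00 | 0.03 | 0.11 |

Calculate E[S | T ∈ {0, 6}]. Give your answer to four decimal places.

P(T ∈ {0, 6}) = 0.75.
Summing S·P(S=x,T=y) over the conditioning event gives 1.54.
E[S | T ∈ {0, 6}] = (1.54) / (0.75) = 2.0533.

2.0533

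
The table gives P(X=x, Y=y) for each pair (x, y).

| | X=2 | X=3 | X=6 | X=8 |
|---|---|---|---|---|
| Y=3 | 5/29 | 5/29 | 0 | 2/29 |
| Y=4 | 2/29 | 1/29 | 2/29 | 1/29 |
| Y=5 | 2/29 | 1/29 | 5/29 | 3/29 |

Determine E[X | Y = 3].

41/12

P(Y = 3) = 12/29.
Σ X·P over the event = 2·(5/29) + 3·(5/29) + 8·(2/29) = 41/29.
E[X | Y = 3] = (41/29) / (12/29) = 41/12.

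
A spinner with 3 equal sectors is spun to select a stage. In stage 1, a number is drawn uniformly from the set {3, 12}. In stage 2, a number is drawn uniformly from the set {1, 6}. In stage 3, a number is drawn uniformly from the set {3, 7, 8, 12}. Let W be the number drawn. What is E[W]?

37/6

E[W | stage 1] = (3+12)/2 = 15/2.
E[W | stage 2] = (1+6)/2 = 7/2.
E[W | stage 3] = (3+7+8+12)/4 = 15/2.
By the law of total expectation,
E[W] = (1/3)·(15/2) + (1/3)·(7/2) + (1/3)·(15/2) = 37/6.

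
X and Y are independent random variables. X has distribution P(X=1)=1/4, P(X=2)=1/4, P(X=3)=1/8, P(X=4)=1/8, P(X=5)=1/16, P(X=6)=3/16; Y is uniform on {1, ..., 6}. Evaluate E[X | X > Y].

14/3

P(X > Y) = 11/32.
Summing X·P(x,y) over outcomes with X > Y gives 77/48.
E[X | X > Y] = (77/48) / (11/32) = 14/3.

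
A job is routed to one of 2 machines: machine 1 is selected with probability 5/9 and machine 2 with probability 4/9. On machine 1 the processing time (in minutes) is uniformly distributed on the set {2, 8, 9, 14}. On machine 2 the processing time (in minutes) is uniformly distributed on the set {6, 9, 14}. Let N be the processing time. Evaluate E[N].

959/108

E[N | machine 1] = (2+8+9+14)/4 = 33/4.
E[N | machine 2] = (6+9+14)/3 = 29/3.
By the law of total expectation,
E[N] = (5/9)·(33/4) + (4/9)·(29/3) = 959/108.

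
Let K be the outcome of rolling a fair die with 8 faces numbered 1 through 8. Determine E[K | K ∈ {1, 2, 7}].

P(K ∈ {1, 2, 7}) = 3/8.
Σ over the event: 1·1/8 + 2·1/8 + 7·1/8 = 5/4.
E[K | K ∈ {1, 2, 7}] = (5/4) / (3/8) = 10/3.

10/3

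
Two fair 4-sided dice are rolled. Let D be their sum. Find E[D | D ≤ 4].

P(D ≤ 4) = 3/8.
Σ over the event: 2·1/16 + 3·1/8 + 4·3/16 = 5/4.
E[D | D ≤ 4] = (5/4) / (3/8) = 10/3.

10/3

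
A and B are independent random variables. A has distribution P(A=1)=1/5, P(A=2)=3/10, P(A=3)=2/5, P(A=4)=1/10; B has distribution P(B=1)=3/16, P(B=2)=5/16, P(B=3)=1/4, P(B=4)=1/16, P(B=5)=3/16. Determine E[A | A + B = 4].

P(A + B = 4) = 7/32.
Summing A·P(x,y) over outcomes with A + B = 4 gives 37/80.
E[A | A + B = 4] = (37/80) / (7/32) = 74/35.

74/35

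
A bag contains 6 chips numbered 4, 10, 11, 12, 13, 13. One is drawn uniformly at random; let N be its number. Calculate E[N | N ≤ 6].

4

P(N ≤ 6) = 1/6.
Σ over the event: 4·1/6 = 2/3.
E[N | N ≤ 6] = (2/3) / (1/6) = 4.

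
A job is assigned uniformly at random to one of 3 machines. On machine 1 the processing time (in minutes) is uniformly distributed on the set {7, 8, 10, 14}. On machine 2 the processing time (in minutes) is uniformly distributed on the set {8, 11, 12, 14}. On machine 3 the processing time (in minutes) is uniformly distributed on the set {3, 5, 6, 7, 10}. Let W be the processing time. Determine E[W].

E[W | machine 1] = (7+8+10+14)/4 = 39/4.
E[W | machine 2] = (8+11+12+14)/4 = 45/4.
E[W | machine 3] = (3+5+6+7+10)/5 = 31/5.
E[W] = (1/3)·(39/4) + (1/3)·(45/4) + (1/3)·(31/5) = 136/15.

136/15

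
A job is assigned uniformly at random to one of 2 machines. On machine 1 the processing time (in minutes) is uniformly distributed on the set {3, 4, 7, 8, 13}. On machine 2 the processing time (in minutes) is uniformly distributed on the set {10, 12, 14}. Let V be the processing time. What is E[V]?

E[V | machine 1] = (3+4+7+8+13)/5 = 7.
E[V | machine 2] = (10+12+14)/3 = 12.
E[V] = (1/2)·(7) + (1/2)·(12) = 19/2.

19/2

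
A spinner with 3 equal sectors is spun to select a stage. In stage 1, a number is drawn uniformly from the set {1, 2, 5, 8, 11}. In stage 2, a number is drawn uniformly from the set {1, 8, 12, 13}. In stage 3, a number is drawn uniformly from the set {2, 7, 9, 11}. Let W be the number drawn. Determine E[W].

E[W | stage 1] = (1+2+5+8+11)/5 = 27/5.
E[W | stage 2] = (1+8+12+13)/4 = 17/2.
E[W | stage 3] = (2+7+9+11)/4 = 29/4.
E[W] = (1/3)·(27/5) + (1/3)·(17/2) + (1/3)·(29/4) = 141/20.

141/20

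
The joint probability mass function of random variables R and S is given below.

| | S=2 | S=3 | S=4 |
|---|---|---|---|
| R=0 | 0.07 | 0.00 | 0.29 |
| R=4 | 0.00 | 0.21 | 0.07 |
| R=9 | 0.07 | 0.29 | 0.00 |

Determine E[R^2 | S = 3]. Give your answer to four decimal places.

P(S = 3) = 0.50.
Σ R^2·P over the event = 16·(0.21) + 81·(0.29) = 26.85.
E[R^2 | S = 3] = (26.85) / (0.50) = 53.7000.

53.7000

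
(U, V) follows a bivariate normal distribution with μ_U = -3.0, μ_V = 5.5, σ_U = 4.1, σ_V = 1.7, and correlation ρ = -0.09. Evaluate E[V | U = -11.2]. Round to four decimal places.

E[V | U=x] = μ_V + ρ(σ_V/σ_U)(x − μ_U) for jointly normal variables.
E[V | U=-11.2] = 5.5 + (-0.09)·(1.7/4.1)·(-11.2 − (-3.0)) = 5.5 + (-0.037317)·(-8.2) = 5.8060.

5.8060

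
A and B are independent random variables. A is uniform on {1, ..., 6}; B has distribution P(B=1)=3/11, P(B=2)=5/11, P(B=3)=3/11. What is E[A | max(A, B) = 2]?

P(max(A, B) = 2) = 13/66.
Summing A·P(x,y) over outcomes with max(A, B) = 2 gives 7/22.
E[A | max(A, B) = 2] = (7/22) / (13/66) = 21/13.

21/13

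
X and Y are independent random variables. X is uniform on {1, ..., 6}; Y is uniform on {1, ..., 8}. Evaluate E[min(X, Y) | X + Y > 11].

16/3

P(X + Y > 11) = 1/8.
Summing min(X,Y)·P(x,y) over outcomes with X + Y > 11 gives 2/3.
E[min(X, Y) | X + Y > 11] = (2/3) / (1/8) = 16/3.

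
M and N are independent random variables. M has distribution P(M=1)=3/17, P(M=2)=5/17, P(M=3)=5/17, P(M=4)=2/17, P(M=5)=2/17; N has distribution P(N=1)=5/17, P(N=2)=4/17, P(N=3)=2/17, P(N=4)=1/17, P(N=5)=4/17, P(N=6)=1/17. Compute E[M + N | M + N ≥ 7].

P(M + N ≥ 7) = 98/289.
Summing (M+N)·P(x,y) over outcomes with M + N ≥ 7 gives 785/289.
E[M + N | M + N ≥ 7] = (785/289) / (98/289) = 785/98.

785/98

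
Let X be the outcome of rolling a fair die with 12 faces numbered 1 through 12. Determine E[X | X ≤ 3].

2

Given X ≤ 3, X is equally likely to be any of {1, 2, 3}.
E[X | X ≤ 3] = (1 + 2 + 3) / 3 = 2.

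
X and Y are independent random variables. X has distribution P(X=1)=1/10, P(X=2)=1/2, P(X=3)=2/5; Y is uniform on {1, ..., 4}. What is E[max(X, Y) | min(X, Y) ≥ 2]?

85/27

P(min(X, Y) ≥ 2) = 27/40.
Summing max(X,Y)·P(x,y) over outcomes with min(X, Y) ≥ 2 gives 17/8.
E[max(X, Y) | min(X, Y) ≥ 2] = (17/8) / (27/40) = 85/27.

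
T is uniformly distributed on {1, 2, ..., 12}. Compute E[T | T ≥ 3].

15/2

Given T ≥ 3, T is equally likely to be any of {3, 4, 5, 6, 7, 8, 9, 10, 11, 12}.
E[T | T ≥ 3] = (3 + 4 + 5 + 6 + 7 + 8 + 9 + 10 + 11 + 12) / 10 = 15/2.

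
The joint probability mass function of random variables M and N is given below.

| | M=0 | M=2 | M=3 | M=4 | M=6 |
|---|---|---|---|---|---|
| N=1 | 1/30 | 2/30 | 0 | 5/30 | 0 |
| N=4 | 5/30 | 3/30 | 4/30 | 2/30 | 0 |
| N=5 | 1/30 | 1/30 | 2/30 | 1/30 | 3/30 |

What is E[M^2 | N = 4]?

40/7

P(N = 4) = 7/15.
Summing M^2·P(M=x,N=y) over the conditioning event gives 8/3.
E[M^2 | N = 4] = (8/3) / (7/15) = 40/7.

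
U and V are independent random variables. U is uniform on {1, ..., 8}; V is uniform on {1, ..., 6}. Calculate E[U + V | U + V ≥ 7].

P(U + V ≥ 7) = 11/16.
Summing (U+V)·P(x,y) over outcomes with U + V ≥ 7 gives 157/24.
E[U + V | U + V ≥ 7] = (157/24) / (11/16) = 314/33.

314/33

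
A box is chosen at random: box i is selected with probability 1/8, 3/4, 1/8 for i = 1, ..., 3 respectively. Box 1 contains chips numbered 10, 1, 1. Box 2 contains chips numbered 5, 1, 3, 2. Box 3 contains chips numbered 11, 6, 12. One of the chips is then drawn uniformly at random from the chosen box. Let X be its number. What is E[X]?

181/48

E[X | box 1] = (10+1+1)/3 = 4.
E[X | box 2] = (5+1+3+2)/4 = 11/4.
E[X | box 3] = (11+6+12)/3 = 29/3.
By the law of total expectation,
E[X] = (1/8)·(4) + (3/4)·(11/4) + (1/8)·(29/3) = 181/48.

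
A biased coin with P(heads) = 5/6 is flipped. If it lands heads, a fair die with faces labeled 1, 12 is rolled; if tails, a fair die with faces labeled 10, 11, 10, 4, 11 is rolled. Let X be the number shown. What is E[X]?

139/20

E[X | heads] = (1+12)/2 = 13/2.
E[X | tails] = (10+11+10+4+11)/5 = 46/5.
By the law of total expectation,
E[X] = (5/6)·(13/2) + (1/6)·(46/5) = 139/20.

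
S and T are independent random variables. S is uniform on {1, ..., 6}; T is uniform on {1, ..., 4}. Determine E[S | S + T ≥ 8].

Outcomes with S + T ≥ 8: (4,4), (5,3), (5,4), (6,2), (6,3), (6,4), each with probability 1/24.
E[S | S + T ≥ 8] = (4 + 5 + 5 + 6 + 6 + 6) / 6 = 16/3.

16/3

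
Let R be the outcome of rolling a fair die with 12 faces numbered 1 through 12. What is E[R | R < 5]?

5/2

Given R < 5, R is equally likely to be any of {1, 2, 3, 4}.
E[R | R < 5] = (1 + 2 + 3 + 4) / 4 = 5/2.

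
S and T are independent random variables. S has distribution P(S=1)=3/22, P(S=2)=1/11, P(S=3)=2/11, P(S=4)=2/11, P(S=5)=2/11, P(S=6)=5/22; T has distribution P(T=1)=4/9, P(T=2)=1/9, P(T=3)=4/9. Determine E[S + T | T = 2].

P(T = 2) = 1/9.
Summing (S+T)·P(x,y) over outcomes with T = 2 gives 43/66.
E[S + T | T = 2] = (43/66) / (1/9) = 129/22.

129/22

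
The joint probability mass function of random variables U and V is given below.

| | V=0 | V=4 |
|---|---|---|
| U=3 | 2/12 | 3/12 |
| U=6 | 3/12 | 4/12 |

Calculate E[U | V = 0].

P(V = 0) = 5/12.
Summing U·P(U=x,V=y) over the conditioning event gives 2.
E[U | V = 0] = (2) / (5/12) = 24/5.

24/5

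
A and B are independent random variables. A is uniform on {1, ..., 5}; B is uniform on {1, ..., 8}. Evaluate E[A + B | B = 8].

Outcomes with B = 8: (1,8), (2,8), (3,8), (4,8), (5,8), each with probability 1/40.
E[A + B | B = 8] = (9 + 10 + 11 + 12 + 13) / 5 = 11.

11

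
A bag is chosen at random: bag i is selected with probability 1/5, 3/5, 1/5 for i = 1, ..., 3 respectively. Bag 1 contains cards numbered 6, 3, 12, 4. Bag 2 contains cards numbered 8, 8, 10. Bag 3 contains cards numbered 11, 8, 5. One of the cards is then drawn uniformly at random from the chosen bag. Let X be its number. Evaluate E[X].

E[X | bag 1] = (6+3+12+4)/4 = 25/4.
E[X | bag 2] = (8+8+10)/3 = 26/3.
E[X | bag 3] = (11+8+5)/3 = 8.
E[X] = (1/5)·(25/4) + (3/5)·(26/3) + (1/5)·(8) = 161/20.

161/20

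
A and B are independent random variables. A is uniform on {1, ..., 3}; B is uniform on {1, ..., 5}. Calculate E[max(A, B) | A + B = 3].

2

Outcomes with A + B = 3: (1,2), (2,1), each with probability 1/15.
E[max(A, B) | A + B = 3] = (2 + 2) / 2 = 2.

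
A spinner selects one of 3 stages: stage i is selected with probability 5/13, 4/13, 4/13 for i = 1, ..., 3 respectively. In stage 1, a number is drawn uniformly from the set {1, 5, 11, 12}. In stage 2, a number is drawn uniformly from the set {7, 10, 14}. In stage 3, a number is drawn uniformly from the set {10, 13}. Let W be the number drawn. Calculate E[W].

1483/156

E[W | stage 1] = (1+5+11+12)/4 = 29/4.
E[W | stage 2] = (7+10+14)/3 = 31/3.
E[W | stage 3] = (10+13)/2 = 23/2.
By the law of total expectation,
E[W] = (5/13)·(29/4) + (4/13)·(31/3) + (4/13)·(23/2) = 1483/156.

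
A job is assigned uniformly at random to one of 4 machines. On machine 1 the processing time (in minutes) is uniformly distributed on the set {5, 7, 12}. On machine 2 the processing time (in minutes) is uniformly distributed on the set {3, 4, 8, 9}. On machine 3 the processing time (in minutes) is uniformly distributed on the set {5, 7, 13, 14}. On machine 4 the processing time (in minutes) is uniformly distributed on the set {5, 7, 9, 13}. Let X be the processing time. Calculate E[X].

E[X | machine 1] = (5+7+12)/3 = 8.
E[X | machine 2] = (3+4+8+9)/4 = 6.
E[X | machine 3] = (5+7+13+14)/4 = 39/4.
E[X | machine 4] = (5+7+9+13)/4 = 17/2.
By the law of total expectation,
E[X] = (1/4)·(8) + (1/4)·(6) + (1/4)·(39/4) + (1/4)·(17/2) = 129/16.

129/16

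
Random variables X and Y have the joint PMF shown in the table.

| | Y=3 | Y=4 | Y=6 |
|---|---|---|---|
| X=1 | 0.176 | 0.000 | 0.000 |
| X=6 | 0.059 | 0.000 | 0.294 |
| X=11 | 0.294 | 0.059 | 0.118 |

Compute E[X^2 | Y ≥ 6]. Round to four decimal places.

60.3447

P(Y ≥ 6) = 0.412.
Σ X^2·P over the event = 36·(0.294) + 121·(0.118) = 24.862.
E[X^2 | Y ≥ 6] = (24.862) / (0.412) = 60.3447.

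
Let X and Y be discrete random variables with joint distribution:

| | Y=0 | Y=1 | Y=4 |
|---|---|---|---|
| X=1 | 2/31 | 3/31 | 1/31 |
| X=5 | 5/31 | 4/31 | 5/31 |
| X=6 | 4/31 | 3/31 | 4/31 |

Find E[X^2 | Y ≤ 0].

P(Y ≤ 0) = 11/31.
Σ X^2·P over the event = 1·(2/31) + 25·(5/31) + 36·(4/31) = 271/31.
E[X^2 | Y ≤ 0] = (271/31) / (11/31) = 271/11.

271/11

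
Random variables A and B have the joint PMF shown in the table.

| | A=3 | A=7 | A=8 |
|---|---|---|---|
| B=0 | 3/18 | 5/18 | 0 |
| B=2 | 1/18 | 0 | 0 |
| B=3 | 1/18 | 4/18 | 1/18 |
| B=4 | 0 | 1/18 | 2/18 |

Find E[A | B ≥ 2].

P(B ≥ 2) = 5/9.
Σ A·P over the event = 3·(1/18) + 3·(1/18) + 7·(4/18) + 7·(1/18) + 8·(1/18) + 8·(2/18) = 65/18.
E[A | B ≥ 2] = (65/18) / (5/9) = 13/2.

13/2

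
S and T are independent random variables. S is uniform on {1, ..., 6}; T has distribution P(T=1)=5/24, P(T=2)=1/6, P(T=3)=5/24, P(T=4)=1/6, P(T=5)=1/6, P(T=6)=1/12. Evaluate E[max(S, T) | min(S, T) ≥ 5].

17/3

P(min(S, T) ≥ 5) = 1/12.
Summing max(S,T)·P(x,y) over outcomes with min(S, T) ≥ 5 gives 17/36.
E[max(S, T) | min(S, T) ≥ 5] = (17/36) / (1/12) = 17/3.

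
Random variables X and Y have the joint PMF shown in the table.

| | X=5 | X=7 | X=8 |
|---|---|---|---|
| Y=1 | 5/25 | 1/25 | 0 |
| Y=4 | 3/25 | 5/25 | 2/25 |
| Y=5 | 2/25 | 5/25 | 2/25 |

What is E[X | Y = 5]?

P(Y = 5) = 9/25.
Σ X·P over the event = 5·(2/25) + 7·(5/25) + 8·(2/25) = 61/25.
E[X | Y = 5] = (61/25) / (9/25) = 61/9.

61/9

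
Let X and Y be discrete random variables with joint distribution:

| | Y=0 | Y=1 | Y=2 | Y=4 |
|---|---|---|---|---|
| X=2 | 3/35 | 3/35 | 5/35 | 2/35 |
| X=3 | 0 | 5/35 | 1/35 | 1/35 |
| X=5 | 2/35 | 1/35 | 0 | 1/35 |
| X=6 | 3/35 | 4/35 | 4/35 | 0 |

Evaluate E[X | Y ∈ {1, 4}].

P(Y ∈ {1, 4}) = 17/35.
Σ X·P over the event = 2·(3/35) + 2·(2/35) + 3·(5/35) + 3·(1/35) + 5·(1/35) + 5·(1/35) + 6·(4/35) = 62/35.
E[X | Y ∈ {1, 4}] = (62/35) / (17/35) = 62/17.

62/17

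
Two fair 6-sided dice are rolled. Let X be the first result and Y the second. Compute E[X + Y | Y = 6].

Outcomes with Y = 6: (1,6), (2,6), (3,6), (4,6), (5,6), (6,6), each with probability 1/36.
E[X + Y | Y = 6] = (7 + 8 + 9 + 10 + 11 + 12) / 6 = 19/2.

19/2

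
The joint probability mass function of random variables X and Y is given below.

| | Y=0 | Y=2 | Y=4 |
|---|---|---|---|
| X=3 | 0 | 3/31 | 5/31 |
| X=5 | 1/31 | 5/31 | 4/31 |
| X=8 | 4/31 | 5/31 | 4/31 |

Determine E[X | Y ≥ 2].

141/26

P(Y ≥ 2) = 26/31.
Σ X·P over the event = 3·(3/31) + 3·(5/31) + 5·(5/31) + 5·(4/31) + 8·(5/31) + 8·(4/31) = 141/31.
E[X | Y ≥ 2] = (141/31) / (26/31) = 141/26.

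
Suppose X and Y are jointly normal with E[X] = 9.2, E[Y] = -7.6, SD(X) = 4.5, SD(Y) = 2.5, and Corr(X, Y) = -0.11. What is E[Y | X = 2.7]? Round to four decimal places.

-7.2028

E[Y | X=x] = μ_Y + ρ(σ_Y/σ_X)(x − μ_X) for jointly normal variables.
E[Y | X=2.7] = -7.6 + (-0.11)·(2.5/4.5)·(2.7 − (9.2)) = -7.6 + (-0.061111)·(-6.5) = -7.2028.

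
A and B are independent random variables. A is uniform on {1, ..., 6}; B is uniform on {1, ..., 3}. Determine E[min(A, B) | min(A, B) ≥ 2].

Outcomes with min(A, B) ≥ 2: (2,2), (2,3), (3,2), (3,3), (4,2), (4,3), (5,2), (5,3), (6,2), (6,3), each with probability 1/18.
E[min(A, B) | min(A, B) ≥ 2] = (2 + 2 + 2 + 3 + 2 + 3 + 2 + 3 + 2 + 3) / 10 = 12/5.

12/5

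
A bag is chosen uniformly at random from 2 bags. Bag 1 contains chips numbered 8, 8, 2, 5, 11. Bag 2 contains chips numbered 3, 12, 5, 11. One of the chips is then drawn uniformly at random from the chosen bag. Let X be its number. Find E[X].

E[X | bag 1] = (8+8+2+5+11)/5 = 34/5.
E[X | bag 2] = (3+12+5+11)/4 = 31/4.
E[X] = (1/2)·(34/5) + (1/2)·(31/4) = 291/40.

291/40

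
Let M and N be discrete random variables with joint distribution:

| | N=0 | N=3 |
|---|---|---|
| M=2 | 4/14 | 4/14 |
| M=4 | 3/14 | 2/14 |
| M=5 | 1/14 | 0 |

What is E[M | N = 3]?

8/3

P(N = 3) = 3/7.
Σ M·P over the event = 2·(4/14) + 4·(2/14) = 8/7.
E[M | N = 3] = (8/7) / (3/7) = 8/3.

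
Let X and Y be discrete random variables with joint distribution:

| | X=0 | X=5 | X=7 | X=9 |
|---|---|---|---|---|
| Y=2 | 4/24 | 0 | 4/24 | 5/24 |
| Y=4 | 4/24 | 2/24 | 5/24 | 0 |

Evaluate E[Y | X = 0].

3

P(X = 0) = 1/3.
Σ Y·P over the event = 2·(4/24) + 4·(4/24) = 1.
E[Y | X = 0] = (1) / (1/3) = 3.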